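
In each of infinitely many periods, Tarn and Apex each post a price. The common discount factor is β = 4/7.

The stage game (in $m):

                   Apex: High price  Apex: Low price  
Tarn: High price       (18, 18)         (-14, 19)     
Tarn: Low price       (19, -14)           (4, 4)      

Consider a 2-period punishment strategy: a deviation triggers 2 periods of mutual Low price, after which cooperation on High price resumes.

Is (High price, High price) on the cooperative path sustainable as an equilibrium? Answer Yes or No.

Yes

A one-shot deviation gives 19 now, then 4 for 2 periods, then back to 18.
Gain from deviating: (19−18) today; loss: (18−4) in each of the next 2 periods.
No-deviation condition: (18−4)(β+…+β^2) ≥ 19−18, i.e. β+…+β^2 ≥ 1/14.
At β = 4/7: β+…+β^2 = 0.8980 ≥ 0.0714.
So cooperation is sustainable.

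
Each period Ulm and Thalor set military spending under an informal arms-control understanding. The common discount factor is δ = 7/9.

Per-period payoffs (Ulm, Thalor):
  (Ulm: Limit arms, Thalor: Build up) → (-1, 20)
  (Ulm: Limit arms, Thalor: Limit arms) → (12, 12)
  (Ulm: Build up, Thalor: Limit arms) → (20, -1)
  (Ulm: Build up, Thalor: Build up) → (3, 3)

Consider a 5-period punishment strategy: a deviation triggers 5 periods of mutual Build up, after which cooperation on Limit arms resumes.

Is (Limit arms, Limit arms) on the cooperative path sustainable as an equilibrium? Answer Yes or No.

IC: δ+…+δ^5 ≥ (20−12)/(12−3) = 8/9.
At δ = 7/9: partial sum = 2.5038 ≥ 0.8889. Cooperation sustainable.

Yes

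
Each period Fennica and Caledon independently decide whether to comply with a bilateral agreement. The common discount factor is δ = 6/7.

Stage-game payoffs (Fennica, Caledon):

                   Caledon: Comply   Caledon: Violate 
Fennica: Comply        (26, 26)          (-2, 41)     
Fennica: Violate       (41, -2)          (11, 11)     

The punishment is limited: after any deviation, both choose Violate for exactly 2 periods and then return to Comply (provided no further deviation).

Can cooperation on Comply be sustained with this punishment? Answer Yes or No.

IC: δ+…+δ^2 ≥ (41−26)/(26−11) = 1.
At δ = 6/7: partial sum = 1.5918 ≥ 1.0000. Cooperation sustainable.

Yes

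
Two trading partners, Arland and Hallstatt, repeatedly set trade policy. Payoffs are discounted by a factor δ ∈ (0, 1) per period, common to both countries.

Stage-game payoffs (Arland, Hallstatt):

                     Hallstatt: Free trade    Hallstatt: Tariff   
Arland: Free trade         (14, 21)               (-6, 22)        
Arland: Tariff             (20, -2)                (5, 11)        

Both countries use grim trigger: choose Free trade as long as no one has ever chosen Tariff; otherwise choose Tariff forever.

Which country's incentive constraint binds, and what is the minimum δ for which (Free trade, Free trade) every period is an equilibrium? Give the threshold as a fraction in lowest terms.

Arland; δ ≥ 2/5

For Arland: deviation gain 20−14 = 6, per-period punishment loss 14−5 = 9. IC gives δ ≥ 6/15 = 2/5.
For Hallstatt: gain 1, loss 10 per period, so δ ≥ 1/11.
The tighter constraint is Arland's, so cooperation needs δ ≥ 2/5.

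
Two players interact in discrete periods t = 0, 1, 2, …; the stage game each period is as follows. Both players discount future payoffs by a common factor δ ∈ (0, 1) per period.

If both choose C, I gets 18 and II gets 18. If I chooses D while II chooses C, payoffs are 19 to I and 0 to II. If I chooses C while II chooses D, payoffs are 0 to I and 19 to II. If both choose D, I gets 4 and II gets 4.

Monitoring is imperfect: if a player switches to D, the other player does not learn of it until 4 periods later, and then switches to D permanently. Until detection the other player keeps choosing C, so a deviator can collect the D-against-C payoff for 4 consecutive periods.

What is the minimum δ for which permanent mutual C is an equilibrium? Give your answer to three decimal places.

0.508

Deviating for the 4 undetected periods gains 19−18 = 1 per period over cooperation, then loses 18−4 = 14 per period forever once punishment starts.
Gain: 1(1 + δ + … + δ^3); loss: 14·δ^4/(1−δ).
No profitable deviation ⇔ 1(1−δ^4) ≤ 14·δ^4, i.e. δ^4 ≥ 1/(1+14) = 1/15.
Hence δ ≥ (1/15)^(1/4) ≈ 0.508.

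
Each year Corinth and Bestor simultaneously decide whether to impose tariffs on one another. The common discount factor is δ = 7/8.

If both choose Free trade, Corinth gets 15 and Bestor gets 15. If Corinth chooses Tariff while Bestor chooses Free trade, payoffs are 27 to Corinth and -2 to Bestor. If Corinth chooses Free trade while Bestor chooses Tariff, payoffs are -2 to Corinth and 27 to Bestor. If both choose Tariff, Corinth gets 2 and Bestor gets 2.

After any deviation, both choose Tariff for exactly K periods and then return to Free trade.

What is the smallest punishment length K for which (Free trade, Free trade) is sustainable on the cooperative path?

IC: δ(1−δ^K)/(1−δ) ≥ (27−15)/(15−2) = 12/13.
With δ = 7/8: need 1 − δ^K ≥ 12/13·(1−7/8)/(7/8), i.e. δ^K ≤ 0.8681.
Since (7/8)^1 = 0.8750 and (7/8)^2 = 0.7656, the smallest such K is 2.

2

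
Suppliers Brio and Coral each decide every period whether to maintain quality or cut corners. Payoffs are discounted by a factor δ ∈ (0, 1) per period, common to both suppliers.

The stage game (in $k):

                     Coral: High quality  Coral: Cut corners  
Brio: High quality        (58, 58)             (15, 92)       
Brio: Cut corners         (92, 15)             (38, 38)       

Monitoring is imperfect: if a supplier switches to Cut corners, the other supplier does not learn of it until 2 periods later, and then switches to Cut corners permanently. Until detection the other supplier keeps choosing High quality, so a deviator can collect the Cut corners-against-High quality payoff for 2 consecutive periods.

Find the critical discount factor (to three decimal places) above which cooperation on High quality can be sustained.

0.793

A deviator earns 92 for 2 periods, then 38 forever; cooperating earns 58 forever. Multiplying the IC by (1−δ):
58 ≥ 92(1−δ^2) + 38δ^2, so 54·δ^2 ≥ 34 and δ^2 ≥ 17/27.
δ ≥ (17/27)^(1/2) ≈ 0.793.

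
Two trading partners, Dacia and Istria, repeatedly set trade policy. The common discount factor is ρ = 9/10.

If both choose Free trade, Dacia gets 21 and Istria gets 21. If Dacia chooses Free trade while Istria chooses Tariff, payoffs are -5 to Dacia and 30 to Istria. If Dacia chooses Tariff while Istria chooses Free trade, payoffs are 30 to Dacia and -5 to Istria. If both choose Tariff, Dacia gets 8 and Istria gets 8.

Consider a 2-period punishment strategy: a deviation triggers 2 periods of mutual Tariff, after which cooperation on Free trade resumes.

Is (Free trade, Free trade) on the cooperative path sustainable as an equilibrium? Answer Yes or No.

Comparing payoff streams over the 3 periods until play realigns: cooperate → 21(1+ρ+…+ρ^2); deviate → 30 + 8(ρ+…+ρ^2).
Cooperation is sustained iff (21−8)(ρ+…+ρ^2) ≥ 30−21.
ρ+…+ρ^2 = 9/10·(1−(9/10)^2)/(1−9/10) = 1.7100, and (30−21)/(21−8) = 0.6923.
1.7100 ≥ 0.6923, so cooperation is sustainable.

Yes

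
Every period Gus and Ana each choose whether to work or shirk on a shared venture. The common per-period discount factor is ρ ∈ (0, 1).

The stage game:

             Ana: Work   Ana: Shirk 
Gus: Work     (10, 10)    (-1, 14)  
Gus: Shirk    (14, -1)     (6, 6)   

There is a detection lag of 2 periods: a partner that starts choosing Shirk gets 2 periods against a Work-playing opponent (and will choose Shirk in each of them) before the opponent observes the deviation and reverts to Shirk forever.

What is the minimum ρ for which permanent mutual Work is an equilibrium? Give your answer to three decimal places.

0.707

A deviator earns 14 for 2 periods, then 6 forever; cooperating earns 10 forever. Multiplying the IC by (1−ρ):
10 ≥ 14(1−ρ^2) + 6ρ^2, so 8·ρ^2 ≥ 4 and ρ^2 ≥ 1/2.
ρ ≥ (1/2)^(1/2) ≈ 0.707.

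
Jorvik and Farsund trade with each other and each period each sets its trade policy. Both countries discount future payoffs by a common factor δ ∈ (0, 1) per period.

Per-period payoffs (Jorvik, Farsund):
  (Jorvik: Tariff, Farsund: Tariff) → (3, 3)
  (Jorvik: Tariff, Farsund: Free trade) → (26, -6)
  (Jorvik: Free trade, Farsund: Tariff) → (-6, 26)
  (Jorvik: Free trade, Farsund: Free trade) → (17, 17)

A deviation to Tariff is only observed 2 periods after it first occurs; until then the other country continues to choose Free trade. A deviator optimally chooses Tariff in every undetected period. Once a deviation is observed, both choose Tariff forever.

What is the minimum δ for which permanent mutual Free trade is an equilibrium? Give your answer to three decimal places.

A deviator earns 26 for 2 periods, then 3 forever; cooperating earns 17 forever. Multiplying the IC by (1−δ):
17 ≥ 26(1−δ^2) + 3δ^2, so 23·δ^2 ≥ 9 and δ^2 ≥ 9/23.
δ ≥ (9/23)^(1/2) ≈ 0.626.

0.626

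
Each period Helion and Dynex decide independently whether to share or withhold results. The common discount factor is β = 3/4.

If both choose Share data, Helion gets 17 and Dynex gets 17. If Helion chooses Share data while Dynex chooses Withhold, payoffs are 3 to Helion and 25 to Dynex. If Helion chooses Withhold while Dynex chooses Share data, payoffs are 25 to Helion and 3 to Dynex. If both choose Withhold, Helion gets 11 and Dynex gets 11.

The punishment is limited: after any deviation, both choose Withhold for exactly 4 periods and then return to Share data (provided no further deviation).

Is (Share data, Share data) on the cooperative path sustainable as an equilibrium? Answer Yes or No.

IC: β+…+β^4 ≥ (25−17)/(17−11) = 4/3.
At β = 3/4: partial sum = 2.0508 ≥ 1.3333. Cooperation sustainable.

Yes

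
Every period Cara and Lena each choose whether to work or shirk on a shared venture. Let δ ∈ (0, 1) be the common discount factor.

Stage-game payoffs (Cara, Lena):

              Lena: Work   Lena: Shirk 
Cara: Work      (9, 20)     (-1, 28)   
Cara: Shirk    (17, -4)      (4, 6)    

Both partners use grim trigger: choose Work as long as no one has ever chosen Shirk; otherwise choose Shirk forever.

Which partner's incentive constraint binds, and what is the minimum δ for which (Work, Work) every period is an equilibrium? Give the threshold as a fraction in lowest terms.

Cara; δ ≥ 8/13

Cara: cooperation gives 9 each period; deviation gives 17 once then 4 forever.
  9/(1−δ) ≥ 17 + 4δ/(1−δ) ⇒ δ ≥ 8/13.
Lena: cooperation gives 20 each period; deviation gives 28 once then 6 forever.
  δ ≥ 8/22 = 4/11.
Both must hold, so the binding constraint is Cara's: δ ≥ 8/13.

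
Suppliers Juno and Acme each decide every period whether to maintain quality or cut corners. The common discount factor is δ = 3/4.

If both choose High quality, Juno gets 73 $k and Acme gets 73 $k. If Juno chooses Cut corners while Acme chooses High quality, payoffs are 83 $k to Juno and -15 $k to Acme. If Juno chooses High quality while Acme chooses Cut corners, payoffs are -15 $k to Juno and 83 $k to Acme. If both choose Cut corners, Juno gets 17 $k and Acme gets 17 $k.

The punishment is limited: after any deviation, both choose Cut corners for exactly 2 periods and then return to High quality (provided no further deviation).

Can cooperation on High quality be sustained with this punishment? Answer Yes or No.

Yes

A one-shot deviation gives 83 now, then 17 for 2 periods, then back to 73.
Gain from deviating: (83−73) today; loss: (73−17) in each of the next 2 periods.
No-deviation condition: (73−17)(δ+…+δ^2) ≥ 83−73, i.e. δ+…+δ^2 ≥ 5/28.
At δ = 3/4: δ+…+δ^2 = 1.3125 ≥ 0.1786.
So cooperation is sustainable.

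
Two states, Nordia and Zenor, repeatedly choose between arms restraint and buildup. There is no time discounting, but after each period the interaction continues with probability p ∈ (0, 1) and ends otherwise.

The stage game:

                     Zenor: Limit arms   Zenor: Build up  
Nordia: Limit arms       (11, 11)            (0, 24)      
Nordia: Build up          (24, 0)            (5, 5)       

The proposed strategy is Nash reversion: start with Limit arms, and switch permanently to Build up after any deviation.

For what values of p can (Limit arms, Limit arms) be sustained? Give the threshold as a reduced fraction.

13/19

With no time discounting, the continuation probability p plays the role of the discount factor.
Grim-trigger IC: 11/(1−p) ≥ 24 + 5p/(1−p) ⇒ p ≥ (24−11)/(24−5) = 13/19.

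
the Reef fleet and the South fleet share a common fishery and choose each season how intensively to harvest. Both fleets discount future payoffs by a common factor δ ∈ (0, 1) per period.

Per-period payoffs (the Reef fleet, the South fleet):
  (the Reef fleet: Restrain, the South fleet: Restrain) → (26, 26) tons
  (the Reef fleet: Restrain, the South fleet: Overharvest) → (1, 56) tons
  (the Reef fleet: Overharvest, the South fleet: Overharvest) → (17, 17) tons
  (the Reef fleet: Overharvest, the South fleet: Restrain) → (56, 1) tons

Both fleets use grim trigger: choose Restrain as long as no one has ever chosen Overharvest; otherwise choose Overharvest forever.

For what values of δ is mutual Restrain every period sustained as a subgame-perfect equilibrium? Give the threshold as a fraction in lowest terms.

10/13

Cooperation forever yields 26 each period: 26/(1−δ).
Deviating yields 56 once, then 17 forever: 56 + 17δ/(1−δ).
No profitable deviation requires 26/(1−δ) ≥ 56 + 17δ/(1−δ).
Multiplying by (1−δ): 26 ≥ 56(1−δ) + 17δ = 56 − 39δ.
So 39δ ≥ 30, i.e. δ ≥ 30/39 = 10/13.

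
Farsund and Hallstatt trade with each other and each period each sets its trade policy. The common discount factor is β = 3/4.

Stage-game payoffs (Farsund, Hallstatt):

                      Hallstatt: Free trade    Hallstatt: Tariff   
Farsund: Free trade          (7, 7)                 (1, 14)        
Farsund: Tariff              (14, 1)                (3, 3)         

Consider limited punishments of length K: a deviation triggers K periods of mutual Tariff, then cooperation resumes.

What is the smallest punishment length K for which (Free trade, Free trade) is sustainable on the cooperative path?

4

IC: β(1−β^K)/(1−β) ≥ (14−7)/(7−3) = 7/4.
With β = 3/4: need 1 − β^K ≥ 7/4·(1−3/4)/(3/4), i.e. β^K ≤ 0.4167.
Since (3/4)^3 = 0.4219 and (3/4)^4 = 0.3164, the smallest such K is 4.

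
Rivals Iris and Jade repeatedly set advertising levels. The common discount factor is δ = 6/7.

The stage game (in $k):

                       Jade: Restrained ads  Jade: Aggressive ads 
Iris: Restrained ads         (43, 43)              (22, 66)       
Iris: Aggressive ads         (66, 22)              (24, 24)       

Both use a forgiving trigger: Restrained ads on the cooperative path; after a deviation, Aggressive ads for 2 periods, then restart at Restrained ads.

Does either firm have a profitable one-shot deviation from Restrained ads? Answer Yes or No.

IC: δ+…+δ^2 ≥ (66−43)/(43−24) = 23/19.
At δ = 6/7: partial sum = 1.5918 ≥ 1.2105. Cooperation sustainable.

No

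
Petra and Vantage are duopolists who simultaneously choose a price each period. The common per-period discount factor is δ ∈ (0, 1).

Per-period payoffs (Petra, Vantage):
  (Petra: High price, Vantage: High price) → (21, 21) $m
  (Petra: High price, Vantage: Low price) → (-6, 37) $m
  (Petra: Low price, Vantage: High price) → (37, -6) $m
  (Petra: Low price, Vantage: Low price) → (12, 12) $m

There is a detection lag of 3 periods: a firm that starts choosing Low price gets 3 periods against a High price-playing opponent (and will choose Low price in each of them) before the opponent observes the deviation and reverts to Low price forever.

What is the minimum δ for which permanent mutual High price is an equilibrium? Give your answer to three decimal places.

Deviating for the 3 undetected periods gains 37−21 = 16 per period over cooperation, then loses 21−12 = 9 per period forever once punishment starts.
Gain: 16(1 + δ + … + δ^2); loss: 9·δ^3/(1−δ).
No profitable deviation ⇔ 16(1−δ^3) ≤ 9·δ^3, i.e. δ^3 ≥ 16/(16+9) = 16/25.
Hence δ ≥ (16/25)^(1/3) ≈ 0.862.

0.862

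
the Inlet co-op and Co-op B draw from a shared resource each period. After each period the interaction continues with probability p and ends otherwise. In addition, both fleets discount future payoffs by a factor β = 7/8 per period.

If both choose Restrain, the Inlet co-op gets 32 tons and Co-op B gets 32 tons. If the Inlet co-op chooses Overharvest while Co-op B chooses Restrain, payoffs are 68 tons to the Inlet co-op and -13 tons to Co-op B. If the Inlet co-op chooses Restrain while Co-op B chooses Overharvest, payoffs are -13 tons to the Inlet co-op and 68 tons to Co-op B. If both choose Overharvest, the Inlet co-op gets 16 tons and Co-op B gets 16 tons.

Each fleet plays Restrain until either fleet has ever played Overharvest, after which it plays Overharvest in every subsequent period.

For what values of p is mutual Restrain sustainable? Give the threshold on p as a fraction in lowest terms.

Expected continuation weight on next period's payoff is β·p = 7/8·p, which plays the role of the discount factor.
Cooperation requires 7/8·p ≥ (68−32)/(68−16) = 9/13, hence p ≥ 72/91.

72/91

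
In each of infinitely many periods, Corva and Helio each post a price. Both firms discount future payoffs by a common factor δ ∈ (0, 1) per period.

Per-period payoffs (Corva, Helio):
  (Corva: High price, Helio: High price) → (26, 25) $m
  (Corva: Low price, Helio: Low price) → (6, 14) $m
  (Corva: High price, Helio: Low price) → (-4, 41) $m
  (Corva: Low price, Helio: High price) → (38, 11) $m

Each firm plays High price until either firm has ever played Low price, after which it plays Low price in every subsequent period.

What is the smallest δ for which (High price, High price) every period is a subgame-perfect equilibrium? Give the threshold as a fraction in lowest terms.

16/27

For Corva: deviation gain 38−26 = 12, per-period punishment loss 26−6 = 20. IC gives δ ≥ 12/32 = 3/8.
For Helio: gain 16, loss 11 per period, so δ ≥ 16/27.
The tighter constraint is Helio's, so cooperation needs δ ≥ 16/27.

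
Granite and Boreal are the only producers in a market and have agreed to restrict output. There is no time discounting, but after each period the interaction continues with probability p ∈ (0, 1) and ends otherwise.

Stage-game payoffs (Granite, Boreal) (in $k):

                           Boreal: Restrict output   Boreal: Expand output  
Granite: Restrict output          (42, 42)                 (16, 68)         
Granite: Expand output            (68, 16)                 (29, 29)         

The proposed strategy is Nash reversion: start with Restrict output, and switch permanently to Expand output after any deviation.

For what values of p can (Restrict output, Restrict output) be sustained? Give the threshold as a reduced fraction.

Expected cooperation value is 42 + p·42 + p²·42 + … = 42/(1−p); deviation gives 68 + p·29/(1−p).
42 ≥ 68(1−p) + 29p ⇒ 39p ≥ 26 ⇒ p ≥ 26/39 = 2/3.

2/3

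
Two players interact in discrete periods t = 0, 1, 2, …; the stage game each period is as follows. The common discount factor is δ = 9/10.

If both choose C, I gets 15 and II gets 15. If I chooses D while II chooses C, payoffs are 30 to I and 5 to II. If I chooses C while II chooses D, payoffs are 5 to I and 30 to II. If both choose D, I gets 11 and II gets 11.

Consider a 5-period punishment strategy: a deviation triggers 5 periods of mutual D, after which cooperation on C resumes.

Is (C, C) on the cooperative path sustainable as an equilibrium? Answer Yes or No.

Comparing payoff streams over the 6 periods until play realigns: cooperate → 15(1+δ+…+δ^5); deviate → 30 + 11(δ+…+δ^5).
Cooperation is sustained iff (15−11)(δ+…+δ^5) ≥ 30−15.
δ+…+δ^5 = 9/10·(1−(9/10)^5)/(1−9/10) = 3.6856, and (30−15)/(15−11) = 3.7500.
3.6856 < 3.7500, so cooperation is not sustainable.

No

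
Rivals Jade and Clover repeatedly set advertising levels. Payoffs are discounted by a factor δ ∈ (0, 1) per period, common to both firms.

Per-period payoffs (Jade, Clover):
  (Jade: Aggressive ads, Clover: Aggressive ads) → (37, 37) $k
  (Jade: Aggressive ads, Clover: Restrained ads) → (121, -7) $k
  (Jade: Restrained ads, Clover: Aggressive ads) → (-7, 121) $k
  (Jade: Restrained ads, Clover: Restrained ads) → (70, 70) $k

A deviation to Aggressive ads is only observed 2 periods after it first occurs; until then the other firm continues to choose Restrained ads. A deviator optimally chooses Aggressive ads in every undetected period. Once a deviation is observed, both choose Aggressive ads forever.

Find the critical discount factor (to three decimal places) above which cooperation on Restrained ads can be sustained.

0.779

The best deviation is to choose Aggressive ads for all 2 undetected periods, earning 121 each, then 37 forever once detected.
Deviation value: 121(1−δ^2)/(1−δ) + 37δ^2/(1−δ); cooperation value: 70/(1−δ).
IC: 70 ≥ 121(1−δ^2) + 37δ^2 = 121 − 84δ^2.
So δ^2 ≥ 51/84 = 17/28, giving δ ≥ (17/28)^(1/2) ≈ 0.779.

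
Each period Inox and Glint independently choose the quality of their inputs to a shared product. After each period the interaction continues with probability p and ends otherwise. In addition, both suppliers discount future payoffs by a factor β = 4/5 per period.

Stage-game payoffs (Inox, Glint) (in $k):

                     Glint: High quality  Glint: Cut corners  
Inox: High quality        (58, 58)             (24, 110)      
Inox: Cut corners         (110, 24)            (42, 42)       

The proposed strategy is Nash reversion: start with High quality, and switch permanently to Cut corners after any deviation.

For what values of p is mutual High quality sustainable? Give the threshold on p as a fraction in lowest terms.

With continuation probability p and discount β, the effective per-period discount factor is βp.
Grim-trigger IC: βp ≥ (110−58)/(110−42) = 13/17.
So p ≥ (13/17)/(4/5) = 65/68.

65/68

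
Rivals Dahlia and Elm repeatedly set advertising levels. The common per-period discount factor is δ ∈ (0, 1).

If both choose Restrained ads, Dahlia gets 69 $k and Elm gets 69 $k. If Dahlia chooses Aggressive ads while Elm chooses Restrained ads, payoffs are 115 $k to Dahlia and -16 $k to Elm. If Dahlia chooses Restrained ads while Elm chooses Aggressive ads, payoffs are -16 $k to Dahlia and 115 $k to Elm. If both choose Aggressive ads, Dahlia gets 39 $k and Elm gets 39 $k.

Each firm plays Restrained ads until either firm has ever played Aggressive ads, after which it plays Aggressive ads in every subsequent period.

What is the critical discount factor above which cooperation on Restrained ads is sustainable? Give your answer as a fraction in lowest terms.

23/38

69/(1−δ) ≥ 115 + 39δ/(1−δ)
69 ≥ 115 − 76δ
δ ≥ 46/76 = 23/38.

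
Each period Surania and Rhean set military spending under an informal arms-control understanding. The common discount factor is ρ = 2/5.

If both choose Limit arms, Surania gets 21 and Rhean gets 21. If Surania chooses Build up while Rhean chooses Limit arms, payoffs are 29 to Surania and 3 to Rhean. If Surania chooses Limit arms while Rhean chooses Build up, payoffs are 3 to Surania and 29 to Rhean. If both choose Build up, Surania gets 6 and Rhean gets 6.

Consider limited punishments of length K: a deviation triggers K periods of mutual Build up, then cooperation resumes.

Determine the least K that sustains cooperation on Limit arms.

No profitable deviation requires (21−6)(ρ+…+ρ^K) ≥ 29−21, i.e. ρ+…+ρ^K ≥ 8/15 ≈ 0.5333.
With ρ = 2/5, the partial sums are K=1: 0.4000, K=2: 0.5600.
K = 2 is the first length at which the sum reaches 0.5333.

2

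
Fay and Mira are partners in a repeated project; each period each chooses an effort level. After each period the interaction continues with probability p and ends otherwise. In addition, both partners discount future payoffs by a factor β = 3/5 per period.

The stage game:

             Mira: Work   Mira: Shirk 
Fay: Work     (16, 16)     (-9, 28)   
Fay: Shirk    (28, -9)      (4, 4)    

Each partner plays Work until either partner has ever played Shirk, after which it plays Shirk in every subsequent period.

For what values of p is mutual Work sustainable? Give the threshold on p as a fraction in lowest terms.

With continuation probability p and discount β, the effective per-period discount factor is βp.
Grim-trigger IC: βp ≥ (28−16)/(28−4) = 1/2.
So p ≥ (1/2)/(3/5) = 5/6.

5/6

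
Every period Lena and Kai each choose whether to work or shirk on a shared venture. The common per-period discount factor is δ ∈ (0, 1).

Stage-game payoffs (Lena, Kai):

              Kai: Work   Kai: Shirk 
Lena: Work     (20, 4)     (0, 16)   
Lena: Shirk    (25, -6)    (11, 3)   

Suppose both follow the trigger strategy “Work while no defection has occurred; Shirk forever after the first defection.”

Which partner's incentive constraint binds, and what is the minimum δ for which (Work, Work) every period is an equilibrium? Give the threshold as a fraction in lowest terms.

Lena: cooperation gives 20 each period; deviation gives 25 once then 11 forever.
  20/(1−δ) ≥ 25 + 11δ/(1−δ) ⇒ δ ≥ 5/14.
Kai: cooperation gives 4 each period; deviation gives 16 once then 3 forever.
  δ ≥ 12/13.
Both must hold, so the binding constraint is Kai's: δ ≥ 12/13.

Kai; δ ≥ 12/13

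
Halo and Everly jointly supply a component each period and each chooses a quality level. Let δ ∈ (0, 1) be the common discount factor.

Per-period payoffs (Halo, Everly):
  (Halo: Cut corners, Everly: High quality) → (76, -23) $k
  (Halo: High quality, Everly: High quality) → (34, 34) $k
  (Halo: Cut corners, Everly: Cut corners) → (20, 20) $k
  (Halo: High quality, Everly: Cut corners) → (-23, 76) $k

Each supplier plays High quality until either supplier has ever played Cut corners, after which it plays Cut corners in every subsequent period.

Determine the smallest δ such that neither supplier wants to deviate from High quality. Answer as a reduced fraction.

One-period gain from deviating is 76 − 34 = 42. The loss is 34 − 20 = 14 in every subsequent period, with present value 14·δ/(1−δ).
Deviation is unprofitable when 14·δ/(1−δ) ≥ 42, i.e. δ/(1−δ) ≥ 3.
Equivalently δ ≥ 42/(42+14) = 3/4.

3/4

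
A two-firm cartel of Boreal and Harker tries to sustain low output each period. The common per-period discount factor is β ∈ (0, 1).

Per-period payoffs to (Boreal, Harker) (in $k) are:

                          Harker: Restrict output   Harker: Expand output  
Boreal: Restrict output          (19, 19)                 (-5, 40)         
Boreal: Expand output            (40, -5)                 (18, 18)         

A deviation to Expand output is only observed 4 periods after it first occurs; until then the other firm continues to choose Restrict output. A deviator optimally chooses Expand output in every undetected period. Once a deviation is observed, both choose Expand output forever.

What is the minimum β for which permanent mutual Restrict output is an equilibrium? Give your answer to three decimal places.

Deviating for the 4 undetected periods gains 40−19 = 21 per period over cooperation, then loses 19−18 = 1 per period forever once punishment starts.
Gain: 21(1 + β + … + β^3); loss: 1·β^4/(1−β).
No profitable deviation ⇔ 21(1−β^4) ≤ 1·β^4, i.e. β^4 ≥ 21/(21+1) = 21/22.
Hence β ≥ (21/22)^(1/4) ≈ 0.988.

0.988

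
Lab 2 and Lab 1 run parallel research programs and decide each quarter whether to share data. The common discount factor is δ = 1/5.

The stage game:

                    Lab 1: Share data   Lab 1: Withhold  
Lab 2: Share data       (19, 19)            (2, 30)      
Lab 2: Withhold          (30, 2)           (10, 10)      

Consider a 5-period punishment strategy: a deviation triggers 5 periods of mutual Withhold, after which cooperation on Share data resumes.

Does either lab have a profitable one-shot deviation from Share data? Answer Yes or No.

Yes

IC: δ+…+δ^5 ≥ (30−19)/(19−10) = 11/9.
At δ = 1/5: partial sum = 0.2499 < 1.2222. Cooperation not sustainable.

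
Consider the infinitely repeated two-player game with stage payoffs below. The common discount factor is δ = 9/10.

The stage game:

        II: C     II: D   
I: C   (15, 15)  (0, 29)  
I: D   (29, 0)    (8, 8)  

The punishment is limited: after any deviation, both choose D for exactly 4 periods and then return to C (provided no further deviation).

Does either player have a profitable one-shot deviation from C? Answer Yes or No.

IC: δ+…+δ^4 ≥ (29−15)/(15−8) = 2.
At δ = 9/10: partial sum = 3.0951 ≥ 2.0000. Cooperation sustainable.

No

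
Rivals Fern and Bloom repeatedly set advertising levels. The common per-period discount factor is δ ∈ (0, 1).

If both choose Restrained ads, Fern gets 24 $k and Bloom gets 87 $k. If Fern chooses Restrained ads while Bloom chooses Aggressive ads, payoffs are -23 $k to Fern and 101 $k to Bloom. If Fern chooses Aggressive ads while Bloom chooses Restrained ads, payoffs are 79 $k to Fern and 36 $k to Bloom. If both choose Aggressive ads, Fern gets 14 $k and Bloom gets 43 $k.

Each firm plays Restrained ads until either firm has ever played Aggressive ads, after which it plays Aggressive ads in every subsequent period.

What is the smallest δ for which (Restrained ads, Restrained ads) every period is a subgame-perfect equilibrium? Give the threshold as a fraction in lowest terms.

11/13

Fern: cooperation gives 24 each period; deviation gives 79 once then 14 forever.
  24/(1−δ) ≥ 79 + 14δ/(1−δ) ⇒ δ ≥ 55/65 = 11/13.
Bloom: cooperation gives 87 each period; deviation gives 101 once then 43 forever.
  δ ≥ 14/58 = 7/29.
Both must hold, so the binding constraint is Fern's: δ ≥ 11/13.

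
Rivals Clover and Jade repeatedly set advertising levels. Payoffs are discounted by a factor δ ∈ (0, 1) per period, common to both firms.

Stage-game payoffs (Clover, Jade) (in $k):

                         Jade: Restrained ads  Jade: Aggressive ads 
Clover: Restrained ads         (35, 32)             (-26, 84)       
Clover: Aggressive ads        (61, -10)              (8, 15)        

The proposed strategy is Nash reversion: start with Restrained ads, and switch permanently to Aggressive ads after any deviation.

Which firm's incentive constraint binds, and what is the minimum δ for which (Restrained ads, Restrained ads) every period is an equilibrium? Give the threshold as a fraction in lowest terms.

Jade; δ ≥ 52/69

Clover's threshold: (61−35)/(61−8) = 26/53.
Jade's threshold: (84−32)/(84−15) = 52/69.
26/53 < 52/69, so Jade binds and δ* = 52/69.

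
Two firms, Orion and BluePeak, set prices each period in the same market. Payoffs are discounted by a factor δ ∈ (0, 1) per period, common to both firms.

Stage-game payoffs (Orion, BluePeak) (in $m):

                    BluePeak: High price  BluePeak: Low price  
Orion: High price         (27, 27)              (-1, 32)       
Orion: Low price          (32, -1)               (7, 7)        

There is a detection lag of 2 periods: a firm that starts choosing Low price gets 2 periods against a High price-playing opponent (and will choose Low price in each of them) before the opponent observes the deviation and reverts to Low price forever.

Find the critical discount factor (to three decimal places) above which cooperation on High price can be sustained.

0.447

The best deviation is to choose Low price for all 2 undetected periods, earning 32 each, then 7 forever once detected.
Deviation value: 32(1−δ^2)/(1−δ) + 7δ^2/(1−δ); cooperation value: 27/(1−δ).
IC: 27 ≥ 32(1−δ^2) + 7δ^2 = 32 − 25δ^2.
So δ^2 ≥ 5/25 = 1/5, giving δ ≥ (1/5)^(1/2) ≈ 0.447.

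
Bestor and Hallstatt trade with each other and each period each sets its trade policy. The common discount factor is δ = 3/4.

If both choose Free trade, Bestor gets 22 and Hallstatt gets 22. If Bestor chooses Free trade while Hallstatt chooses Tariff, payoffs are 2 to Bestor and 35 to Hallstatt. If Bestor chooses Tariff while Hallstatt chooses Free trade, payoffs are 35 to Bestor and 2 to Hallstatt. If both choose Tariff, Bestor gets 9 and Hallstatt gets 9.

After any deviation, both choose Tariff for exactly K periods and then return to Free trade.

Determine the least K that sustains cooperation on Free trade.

Need Σ_{k=1}^{K} δ^k ≥ (35−22)/(22−9) = 1.0000 at δ = 3/4.
At K = 1 the sum is 0.7500 < 1.0000; at K = 2 it is 1.3125 ≥ 1.0000.
So the minimum punishment length is K = 2.

2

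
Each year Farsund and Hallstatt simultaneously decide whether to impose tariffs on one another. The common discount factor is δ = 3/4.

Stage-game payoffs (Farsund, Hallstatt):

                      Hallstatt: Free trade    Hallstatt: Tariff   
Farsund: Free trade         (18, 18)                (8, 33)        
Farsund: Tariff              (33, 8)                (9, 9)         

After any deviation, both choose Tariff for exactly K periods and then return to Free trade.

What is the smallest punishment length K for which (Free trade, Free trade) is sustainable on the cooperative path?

3

IC: δ(1−δ^K)/(1−δ) ≥ (33−18)/(18−9) = 5/3.
With δ = 3/4: need 1 − δ^K ≥ 5/3·(1−3/4)/(3/4), i.e. δ^K ≤ 0.4444.
Since (3/4)^2 = 0.5625 and (3/4)^3 = 0.4219, the smallest such K is 3.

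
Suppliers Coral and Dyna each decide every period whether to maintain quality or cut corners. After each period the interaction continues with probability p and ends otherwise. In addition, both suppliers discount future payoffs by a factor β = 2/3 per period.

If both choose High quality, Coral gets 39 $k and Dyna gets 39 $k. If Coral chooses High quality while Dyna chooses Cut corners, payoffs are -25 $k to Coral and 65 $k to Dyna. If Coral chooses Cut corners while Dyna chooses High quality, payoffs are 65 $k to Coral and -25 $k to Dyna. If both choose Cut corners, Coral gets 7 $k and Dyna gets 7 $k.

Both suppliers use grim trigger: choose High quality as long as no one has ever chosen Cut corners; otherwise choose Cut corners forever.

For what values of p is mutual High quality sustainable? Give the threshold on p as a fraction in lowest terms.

39/58

Expected continuation weight on next period's payoff is β·p = 2/3·p, which plays the role of the discount factor.
Cooperation requires 2/3·p ≥ (65−39)/(65−7) = 13/29, hence p ≥ 39/58.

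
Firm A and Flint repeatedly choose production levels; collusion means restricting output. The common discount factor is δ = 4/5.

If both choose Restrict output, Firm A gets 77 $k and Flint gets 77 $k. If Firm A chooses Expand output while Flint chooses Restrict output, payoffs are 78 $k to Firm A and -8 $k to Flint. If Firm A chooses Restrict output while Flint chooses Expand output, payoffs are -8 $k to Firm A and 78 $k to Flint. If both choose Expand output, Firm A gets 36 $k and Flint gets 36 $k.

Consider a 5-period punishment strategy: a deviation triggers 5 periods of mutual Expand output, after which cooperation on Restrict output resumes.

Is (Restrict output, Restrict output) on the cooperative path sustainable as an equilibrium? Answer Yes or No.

Yes

Comparing payoff streams over the 6 periods until play realigns: cooperate → 77(1+δ+…+δ^5); deviate → 78 + 36(δ+…+δ^5).
Cooperation is sustained iff (77−36)(δ+…+δ^5) ≥ 78−77.
δ+…+δ^5 = 4/5·(1−(4/5)^5)/(1−4/5) = 2.6893, and (78−77)/(77−36) = 0.0244.
2.6893 ≥ 0.0244, so cooperation is sustainable.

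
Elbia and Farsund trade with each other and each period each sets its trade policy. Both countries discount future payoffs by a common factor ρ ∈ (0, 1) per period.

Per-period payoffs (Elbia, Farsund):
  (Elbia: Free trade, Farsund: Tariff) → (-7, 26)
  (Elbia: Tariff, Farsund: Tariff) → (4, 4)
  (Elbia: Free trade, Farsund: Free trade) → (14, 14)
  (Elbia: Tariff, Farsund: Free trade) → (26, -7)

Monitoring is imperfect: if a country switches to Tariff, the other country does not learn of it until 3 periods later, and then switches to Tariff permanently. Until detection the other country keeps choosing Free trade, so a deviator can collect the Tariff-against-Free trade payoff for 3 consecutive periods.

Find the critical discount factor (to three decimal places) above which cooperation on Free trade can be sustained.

0.817

Deviating for the 3 undetected periods gains 26−14 = 12 per period over cooperation, then loses 14−4 = 10 per period forever once punishment starts.
Gain: 12(1 + ρ + … + ρ^2); loss: 10·ρ^3/(1−ρ).
No profitable deviation ⇔ 12(1−ρ^3) ≤ 10·ρ^3, i.e. ρ^3 ≥ 12/(12+10) = 6/11.
Hence ρ ≥ (6/11)^(1/3) ≈ 0.817.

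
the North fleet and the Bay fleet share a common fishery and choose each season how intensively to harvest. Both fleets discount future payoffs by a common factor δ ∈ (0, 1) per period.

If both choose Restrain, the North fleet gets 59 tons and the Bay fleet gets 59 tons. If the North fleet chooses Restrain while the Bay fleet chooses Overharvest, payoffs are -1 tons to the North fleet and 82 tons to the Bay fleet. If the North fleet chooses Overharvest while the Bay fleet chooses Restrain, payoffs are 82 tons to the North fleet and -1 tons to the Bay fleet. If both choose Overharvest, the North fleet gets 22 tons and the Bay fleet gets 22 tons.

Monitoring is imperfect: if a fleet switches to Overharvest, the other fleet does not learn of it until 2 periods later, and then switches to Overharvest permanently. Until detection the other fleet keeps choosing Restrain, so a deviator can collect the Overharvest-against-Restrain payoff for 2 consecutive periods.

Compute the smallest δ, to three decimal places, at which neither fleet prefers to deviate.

0.619

Deviating for the 2 undetected periods gains 82−59 = 23 per period over cooperation, then loses 59−22 = 37 per period forever once punishment starts.
Gain: 23(1 + δ + … + δ^1); loss: 37·δ^2/(1−δ).
No profitable deviation ⇔ 23(1−δ^2) ≤ 37·δ^2, i.e. δ^2 ≥ 23/(23+37) = 23/60.
Hence δ ≥ (23/60)^(1/2) ≈ 0.619.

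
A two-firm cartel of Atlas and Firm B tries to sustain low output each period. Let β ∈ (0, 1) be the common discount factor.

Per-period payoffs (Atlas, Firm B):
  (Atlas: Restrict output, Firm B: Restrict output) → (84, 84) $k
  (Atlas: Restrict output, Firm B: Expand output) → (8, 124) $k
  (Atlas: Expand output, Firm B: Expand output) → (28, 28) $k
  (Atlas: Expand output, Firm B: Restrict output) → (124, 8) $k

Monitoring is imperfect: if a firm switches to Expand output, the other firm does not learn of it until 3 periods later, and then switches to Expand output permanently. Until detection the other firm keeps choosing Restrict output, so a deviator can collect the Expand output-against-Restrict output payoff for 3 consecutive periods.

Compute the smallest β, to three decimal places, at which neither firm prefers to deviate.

0.747

Deviating for the 3 undetected periods gains 124−84 = 40 per period over cooperation, then loses 84−28 = 56 per period forever once punishment starts.
Gain: 40(1 + β + … + β^2); loss: 56·β^3/(1−β).
No profitable deviation ⇔ 40(1−β^3) ≤ 56·β^3, i.e. β^3 ≥ 40/(40+56) = 5/12.
Hence β ≥ (5/12)^(1/3) ≈ 0.747.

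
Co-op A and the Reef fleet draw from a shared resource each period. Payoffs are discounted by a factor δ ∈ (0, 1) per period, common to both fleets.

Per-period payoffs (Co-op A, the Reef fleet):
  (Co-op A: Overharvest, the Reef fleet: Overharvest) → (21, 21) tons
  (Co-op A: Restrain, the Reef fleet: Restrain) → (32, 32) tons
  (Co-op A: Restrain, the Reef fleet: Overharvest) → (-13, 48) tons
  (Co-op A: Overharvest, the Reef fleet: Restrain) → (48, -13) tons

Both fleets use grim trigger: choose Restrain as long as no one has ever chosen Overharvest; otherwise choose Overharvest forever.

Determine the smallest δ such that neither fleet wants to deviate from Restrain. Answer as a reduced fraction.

16/27

32/(1−δ) ≥ 48 + 21δ/(1−δ)
32 ≥ 48 − 27δ
δ ≥ 16/27.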